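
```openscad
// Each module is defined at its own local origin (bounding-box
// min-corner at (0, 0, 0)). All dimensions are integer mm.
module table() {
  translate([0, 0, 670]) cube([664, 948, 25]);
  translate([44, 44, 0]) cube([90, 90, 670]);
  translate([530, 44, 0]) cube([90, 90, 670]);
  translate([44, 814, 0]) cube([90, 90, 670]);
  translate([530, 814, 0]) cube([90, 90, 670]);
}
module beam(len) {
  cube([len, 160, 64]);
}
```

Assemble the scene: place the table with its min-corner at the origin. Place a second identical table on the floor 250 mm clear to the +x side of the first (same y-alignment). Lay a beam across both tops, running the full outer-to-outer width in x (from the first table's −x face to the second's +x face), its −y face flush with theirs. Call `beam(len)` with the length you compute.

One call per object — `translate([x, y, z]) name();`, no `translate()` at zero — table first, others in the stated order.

table();
translate([914, 0, 0]) table();
translate([0, 0, 695]) beam(1578);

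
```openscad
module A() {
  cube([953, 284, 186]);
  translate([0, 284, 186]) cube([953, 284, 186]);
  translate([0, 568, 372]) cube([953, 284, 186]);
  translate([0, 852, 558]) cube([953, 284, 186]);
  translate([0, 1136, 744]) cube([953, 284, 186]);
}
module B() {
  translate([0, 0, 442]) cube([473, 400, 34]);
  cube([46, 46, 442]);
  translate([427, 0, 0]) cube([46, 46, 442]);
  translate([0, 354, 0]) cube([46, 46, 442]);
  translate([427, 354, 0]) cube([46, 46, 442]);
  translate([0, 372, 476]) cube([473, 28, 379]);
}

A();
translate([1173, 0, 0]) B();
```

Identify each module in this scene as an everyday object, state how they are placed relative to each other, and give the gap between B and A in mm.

The chair's nearest face is 220 mm from the staircase's +x face.

A is a staircase. B is a chair. The chair is on the floor beside the staircase on its +x side. The gap between the chair and the staircase is 220 mm.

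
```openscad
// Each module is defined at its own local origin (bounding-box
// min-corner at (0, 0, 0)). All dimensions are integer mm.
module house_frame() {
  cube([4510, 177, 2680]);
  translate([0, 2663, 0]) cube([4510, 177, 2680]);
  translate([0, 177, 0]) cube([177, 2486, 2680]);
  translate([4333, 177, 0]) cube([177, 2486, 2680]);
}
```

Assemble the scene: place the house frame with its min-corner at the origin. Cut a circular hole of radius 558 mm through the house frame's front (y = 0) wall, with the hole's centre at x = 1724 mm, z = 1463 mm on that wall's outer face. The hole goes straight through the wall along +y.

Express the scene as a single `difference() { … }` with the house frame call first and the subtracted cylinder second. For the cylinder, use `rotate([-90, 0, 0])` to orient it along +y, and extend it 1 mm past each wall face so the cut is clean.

difference() {
  house_frame();
  translate([1724, -1, 1463]) rotate([-90, 0, 0]) cylinder(h = 179, r = 558);
}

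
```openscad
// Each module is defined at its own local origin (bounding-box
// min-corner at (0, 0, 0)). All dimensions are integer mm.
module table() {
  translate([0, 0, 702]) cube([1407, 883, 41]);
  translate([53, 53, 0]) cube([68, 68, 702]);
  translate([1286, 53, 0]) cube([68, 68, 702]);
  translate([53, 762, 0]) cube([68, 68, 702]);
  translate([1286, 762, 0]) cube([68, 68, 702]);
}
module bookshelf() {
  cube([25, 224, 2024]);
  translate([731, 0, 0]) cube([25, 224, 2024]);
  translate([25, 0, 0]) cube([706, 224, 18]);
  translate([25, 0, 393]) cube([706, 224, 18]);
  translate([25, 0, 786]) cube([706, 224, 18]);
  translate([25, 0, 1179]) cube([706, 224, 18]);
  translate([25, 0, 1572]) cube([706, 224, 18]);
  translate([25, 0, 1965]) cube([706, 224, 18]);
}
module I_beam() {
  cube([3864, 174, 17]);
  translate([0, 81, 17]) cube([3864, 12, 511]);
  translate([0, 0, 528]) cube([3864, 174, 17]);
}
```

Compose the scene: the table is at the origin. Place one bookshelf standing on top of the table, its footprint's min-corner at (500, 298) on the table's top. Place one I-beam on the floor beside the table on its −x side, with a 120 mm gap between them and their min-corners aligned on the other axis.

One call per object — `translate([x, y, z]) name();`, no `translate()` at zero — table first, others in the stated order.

table();
translate([500, 298, 743]) bookshelf();
translate([-3984, 0, 0]) I_beam();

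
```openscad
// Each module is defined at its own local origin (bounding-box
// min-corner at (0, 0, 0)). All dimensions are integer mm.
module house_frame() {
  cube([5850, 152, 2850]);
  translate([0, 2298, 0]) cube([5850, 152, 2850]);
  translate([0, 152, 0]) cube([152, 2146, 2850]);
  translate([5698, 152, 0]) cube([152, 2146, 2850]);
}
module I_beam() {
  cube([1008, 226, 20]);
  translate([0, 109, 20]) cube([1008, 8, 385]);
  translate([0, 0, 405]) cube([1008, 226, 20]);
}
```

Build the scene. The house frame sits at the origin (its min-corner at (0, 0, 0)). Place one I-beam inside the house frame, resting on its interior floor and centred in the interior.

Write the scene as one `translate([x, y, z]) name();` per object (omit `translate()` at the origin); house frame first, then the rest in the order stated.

house_frame();
translate([2421, 1112, 0]) I_beam();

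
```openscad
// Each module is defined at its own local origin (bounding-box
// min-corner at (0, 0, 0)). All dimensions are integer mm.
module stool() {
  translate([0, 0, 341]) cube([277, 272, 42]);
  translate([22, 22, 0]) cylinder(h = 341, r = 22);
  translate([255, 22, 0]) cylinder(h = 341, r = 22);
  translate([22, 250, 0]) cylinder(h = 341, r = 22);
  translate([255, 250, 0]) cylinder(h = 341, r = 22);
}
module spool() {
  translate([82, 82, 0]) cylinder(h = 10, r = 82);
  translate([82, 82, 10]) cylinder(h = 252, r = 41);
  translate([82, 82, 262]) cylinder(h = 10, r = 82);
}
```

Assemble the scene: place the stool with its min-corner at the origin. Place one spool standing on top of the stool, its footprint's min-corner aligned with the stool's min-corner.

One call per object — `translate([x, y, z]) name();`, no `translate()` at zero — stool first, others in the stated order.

stool();
translate([0, 0, 383]) spool();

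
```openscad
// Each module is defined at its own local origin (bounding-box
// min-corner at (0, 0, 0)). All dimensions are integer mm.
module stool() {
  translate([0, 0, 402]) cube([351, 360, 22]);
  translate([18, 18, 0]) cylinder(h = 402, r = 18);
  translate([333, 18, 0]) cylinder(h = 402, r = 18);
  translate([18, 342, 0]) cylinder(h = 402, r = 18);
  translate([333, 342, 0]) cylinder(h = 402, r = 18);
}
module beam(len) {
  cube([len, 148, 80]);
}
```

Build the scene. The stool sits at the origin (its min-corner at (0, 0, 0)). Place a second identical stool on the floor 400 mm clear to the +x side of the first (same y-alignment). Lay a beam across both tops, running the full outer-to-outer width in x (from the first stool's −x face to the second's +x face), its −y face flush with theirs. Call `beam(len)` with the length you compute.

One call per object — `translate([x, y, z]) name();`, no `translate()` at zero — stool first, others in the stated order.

stool();
translate([751, 0, 0]) stool();
translate([0, 0, 424]) beam(1102);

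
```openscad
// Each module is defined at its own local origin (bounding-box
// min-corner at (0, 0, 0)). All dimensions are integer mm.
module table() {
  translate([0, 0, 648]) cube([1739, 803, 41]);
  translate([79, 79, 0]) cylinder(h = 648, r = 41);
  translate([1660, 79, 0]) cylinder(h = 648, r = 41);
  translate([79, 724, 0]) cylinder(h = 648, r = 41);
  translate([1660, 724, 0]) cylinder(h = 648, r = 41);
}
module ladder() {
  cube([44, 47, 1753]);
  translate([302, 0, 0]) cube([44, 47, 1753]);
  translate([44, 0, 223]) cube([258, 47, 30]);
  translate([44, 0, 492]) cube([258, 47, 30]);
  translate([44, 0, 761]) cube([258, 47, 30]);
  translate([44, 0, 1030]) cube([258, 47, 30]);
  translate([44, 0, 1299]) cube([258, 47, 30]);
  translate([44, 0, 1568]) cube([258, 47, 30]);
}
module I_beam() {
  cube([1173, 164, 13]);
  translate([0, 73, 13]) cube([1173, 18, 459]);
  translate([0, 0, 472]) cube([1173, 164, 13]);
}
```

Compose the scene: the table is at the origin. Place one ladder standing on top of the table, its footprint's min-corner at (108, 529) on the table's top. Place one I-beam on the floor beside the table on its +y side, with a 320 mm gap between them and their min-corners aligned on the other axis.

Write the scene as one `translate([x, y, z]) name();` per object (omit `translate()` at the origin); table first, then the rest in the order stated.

table();
translate([108, 529, 689]) ladder();
translate([0, 1123, 0]) I_beam();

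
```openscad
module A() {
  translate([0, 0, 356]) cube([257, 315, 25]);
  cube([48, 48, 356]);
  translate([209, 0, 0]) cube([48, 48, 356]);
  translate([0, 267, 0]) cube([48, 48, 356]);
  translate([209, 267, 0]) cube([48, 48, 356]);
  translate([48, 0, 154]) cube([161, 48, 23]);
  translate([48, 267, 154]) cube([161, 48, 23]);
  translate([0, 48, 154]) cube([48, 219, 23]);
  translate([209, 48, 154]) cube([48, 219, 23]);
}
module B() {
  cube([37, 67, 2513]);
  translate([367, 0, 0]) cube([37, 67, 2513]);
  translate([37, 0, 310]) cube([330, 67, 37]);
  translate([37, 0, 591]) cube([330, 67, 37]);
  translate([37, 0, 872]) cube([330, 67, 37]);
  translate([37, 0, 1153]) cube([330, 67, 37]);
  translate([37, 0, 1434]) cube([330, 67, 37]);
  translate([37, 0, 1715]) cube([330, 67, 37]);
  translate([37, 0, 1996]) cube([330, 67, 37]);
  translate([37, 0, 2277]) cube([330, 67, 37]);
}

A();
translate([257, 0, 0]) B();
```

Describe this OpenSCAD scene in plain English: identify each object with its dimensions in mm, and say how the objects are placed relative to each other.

A is a four-legged stool. The seat is 257×315 mm, 25 mm thick, top at z = 381 mm. It stands on four square legs, each 48×48 mm in cross-section, from z = 0 to the seat underside, each flush with a corner of the seat. Four stretchers, 48 mm wide and 23 mm tall, connect adjacent legs with their undersides at z = 154 mm, each running between the inner faces of the legs it joins and aligned with the legs' outer faces on the other axis.

B is a wooden ladder with two side rails of 37×67 mm section and 2513 mm height, set 404 mm apart overall. Between them run 8 rectangular rungs (67 mm deep, 37 mm thick), front faces flush with the rails' −y face. The bottom of the first rung is 310 mm above the floor and each subsequent rung is 281 mm higher than the one below.

The ladder is against the stool's +x side, with their −y faces flush.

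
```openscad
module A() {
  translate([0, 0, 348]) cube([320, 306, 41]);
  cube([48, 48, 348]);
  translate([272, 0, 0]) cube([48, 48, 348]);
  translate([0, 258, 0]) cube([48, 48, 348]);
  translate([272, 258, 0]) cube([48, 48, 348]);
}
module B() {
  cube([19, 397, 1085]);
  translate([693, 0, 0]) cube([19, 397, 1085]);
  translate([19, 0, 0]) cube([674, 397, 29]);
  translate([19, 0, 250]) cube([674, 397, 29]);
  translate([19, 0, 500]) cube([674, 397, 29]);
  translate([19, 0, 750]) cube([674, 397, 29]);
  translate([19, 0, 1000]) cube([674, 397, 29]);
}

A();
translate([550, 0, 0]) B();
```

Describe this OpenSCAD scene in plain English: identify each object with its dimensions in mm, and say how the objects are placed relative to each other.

A is a simple wooden stool: a rectangular seat 320 mm (x) by 306 mm (y), 41 mm thick, top face at z = 389 mm, on four square legs, each 48×48 mm in cross-section. The legs rest on z = 0, each flush with a corner of the seat.

B is an open bookshelf. Two side panels, each 19 mm thick, 397 mm deep and 1085 mm tall, stand 712 mm apart (outside-to-outside). Between them sit 5 shelves, each 29 mm thick and 397 mm deep, spanning the full gap between the sides. The bottom shelf rests on the floor (its underside at z = 0) and the clear gap between one shelf's top and the next shelf's underside is 221 mm.

The bookshelf is on the floor beside the stool on its +x side.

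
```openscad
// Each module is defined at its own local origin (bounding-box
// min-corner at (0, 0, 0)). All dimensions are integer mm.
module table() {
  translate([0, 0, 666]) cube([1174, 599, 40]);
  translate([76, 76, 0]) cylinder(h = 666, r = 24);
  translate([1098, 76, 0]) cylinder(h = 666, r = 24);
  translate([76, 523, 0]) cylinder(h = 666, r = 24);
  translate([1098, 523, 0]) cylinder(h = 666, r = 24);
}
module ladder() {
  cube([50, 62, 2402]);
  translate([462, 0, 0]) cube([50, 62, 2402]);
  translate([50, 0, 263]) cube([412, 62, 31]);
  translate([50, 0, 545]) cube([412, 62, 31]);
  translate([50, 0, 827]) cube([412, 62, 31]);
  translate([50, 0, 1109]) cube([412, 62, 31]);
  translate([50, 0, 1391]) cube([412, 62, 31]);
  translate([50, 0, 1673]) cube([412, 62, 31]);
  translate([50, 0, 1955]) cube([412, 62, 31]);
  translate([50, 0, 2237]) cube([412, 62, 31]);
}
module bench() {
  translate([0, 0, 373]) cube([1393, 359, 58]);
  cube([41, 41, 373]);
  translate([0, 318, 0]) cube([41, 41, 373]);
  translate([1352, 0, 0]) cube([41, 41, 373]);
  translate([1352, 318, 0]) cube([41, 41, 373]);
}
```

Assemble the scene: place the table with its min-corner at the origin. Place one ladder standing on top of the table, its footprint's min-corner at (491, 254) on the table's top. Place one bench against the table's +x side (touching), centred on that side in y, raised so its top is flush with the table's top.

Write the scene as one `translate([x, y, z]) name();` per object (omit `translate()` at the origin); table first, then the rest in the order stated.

table();
translate([491, 254, 706]) ladder();
translate([1174, 120, 275]) bench();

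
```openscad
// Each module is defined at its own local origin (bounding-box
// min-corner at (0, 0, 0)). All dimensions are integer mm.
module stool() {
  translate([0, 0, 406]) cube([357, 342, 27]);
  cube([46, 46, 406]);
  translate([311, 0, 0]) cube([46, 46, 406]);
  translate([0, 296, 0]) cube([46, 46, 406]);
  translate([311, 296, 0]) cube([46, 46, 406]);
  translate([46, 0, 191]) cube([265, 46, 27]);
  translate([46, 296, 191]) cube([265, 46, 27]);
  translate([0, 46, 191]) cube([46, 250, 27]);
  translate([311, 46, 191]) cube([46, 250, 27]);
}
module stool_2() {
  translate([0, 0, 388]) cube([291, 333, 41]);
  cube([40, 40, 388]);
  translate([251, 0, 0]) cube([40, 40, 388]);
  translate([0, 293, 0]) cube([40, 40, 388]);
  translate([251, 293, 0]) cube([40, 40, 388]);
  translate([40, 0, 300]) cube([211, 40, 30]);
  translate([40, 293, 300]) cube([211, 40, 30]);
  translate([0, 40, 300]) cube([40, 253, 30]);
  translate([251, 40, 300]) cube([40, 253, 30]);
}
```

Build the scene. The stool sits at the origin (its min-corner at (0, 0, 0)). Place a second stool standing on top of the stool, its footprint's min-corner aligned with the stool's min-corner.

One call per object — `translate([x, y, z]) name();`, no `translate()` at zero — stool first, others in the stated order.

stool();
translate([0, 0, 433]) stool_2();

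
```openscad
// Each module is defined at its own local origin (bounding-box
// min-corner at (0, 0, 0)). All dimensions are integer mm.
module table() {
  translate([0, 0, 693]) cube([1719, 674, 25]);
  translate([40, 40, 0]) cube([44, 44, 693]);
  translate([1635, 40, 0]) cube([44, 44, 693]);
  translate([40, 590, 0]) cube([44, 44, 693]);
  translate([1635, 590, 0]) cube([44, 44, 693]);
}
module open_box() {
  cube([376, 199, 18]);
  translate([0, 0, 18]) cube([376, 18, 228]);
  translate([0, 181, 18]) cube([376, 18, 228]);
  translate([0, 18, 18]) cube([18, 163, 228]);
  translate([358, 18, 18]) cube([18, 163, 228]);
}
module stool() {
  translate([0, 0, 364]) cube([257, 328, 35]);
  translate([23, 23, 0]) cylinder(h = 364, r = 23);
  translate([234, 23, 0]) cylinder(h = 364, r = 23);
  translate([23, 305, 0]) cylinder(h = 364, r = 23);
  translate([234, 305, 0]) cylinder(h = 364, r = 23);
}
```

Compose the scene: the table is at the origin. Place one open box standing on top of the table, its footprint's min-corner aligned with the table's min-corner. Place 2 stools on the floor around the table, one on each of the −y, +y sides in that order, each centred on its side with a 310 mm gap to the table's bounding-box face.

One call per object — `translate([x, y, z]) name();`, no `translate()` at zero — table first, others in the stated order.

table();
translate([0, 0, 718]) open_box();
translate([731, -638, 0]) stool();
translate([731, 984, 0]) stool();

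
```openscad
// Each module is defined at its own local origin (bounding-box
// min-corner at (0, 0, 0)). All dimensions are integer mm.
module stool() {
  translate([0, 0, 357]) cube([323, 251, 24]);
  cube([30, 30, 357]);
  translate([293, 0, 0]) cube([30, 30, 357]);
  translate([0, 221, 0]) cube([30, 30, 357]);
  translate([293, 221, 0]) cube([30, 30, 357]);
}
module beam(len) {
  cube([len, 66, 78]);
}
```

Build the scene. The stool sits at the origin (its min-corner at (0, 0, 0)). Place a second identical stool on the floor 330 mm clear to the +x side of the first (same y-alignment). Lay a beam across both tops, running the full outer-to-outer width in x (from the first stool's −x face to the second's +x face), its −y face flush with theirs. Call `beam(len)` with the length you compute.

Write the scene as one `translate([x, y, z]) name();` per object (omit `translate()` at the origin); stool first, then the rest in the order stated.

stool();
translate([653, 0, 0]) stool();
translate([0, 0, 381]) beam(976);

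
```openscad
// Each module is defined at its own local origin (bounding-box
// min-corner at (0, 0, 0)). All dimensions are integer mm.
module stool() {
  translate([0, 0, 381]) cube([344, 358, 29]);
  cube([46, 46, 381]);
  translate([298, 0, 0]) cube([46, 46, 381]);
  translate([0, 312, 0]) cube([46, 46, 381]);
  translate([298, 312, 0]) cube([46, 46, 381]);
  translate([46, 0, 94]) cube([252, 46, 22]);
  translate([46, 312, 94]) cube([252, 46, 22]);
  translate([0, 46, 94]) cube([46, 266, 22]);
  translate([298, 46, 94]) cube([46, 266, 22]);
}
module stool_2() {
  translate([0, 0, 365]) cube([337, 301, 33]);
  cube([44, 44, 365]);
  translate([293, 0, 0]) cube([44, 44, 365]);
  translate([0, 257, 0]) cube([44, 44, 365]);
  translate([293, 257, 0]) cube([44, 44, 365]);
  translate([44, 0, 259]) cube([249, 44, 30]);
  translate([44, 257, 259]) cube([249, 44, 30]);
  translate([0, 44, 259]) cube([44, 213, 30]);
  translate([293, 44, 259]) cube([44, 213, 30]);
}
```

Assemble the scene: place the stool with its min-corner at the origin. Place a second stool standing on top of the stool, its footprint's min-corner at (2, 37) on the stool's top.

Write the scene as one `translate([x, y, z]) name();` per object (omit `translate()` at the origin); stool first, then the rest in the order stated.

stool();
translate([2, 37, 410]) stool_2();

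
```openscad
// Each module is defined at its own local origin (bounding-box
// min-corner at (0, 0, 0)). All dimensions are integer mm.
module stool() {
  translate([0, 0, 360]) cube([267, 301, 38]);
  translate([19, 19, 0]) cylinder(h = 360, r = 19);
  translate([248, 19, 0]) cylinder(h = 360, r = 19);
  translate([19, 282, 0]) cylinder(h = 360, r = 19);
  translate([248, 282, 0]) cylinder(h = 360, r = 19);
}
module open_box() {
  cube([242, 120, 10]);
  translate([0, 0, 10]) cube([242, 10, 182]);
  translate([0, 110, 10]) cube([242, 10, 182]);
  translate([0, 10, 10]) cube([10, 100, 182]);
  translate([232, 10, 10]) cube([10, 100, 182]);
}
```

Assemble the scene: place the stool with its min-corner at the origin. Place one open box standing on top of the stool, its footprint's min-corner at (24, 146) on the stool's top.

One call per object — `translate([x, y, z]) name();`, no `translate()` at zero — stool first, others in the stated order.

stool();
translate([24, 146, 398]) open_box();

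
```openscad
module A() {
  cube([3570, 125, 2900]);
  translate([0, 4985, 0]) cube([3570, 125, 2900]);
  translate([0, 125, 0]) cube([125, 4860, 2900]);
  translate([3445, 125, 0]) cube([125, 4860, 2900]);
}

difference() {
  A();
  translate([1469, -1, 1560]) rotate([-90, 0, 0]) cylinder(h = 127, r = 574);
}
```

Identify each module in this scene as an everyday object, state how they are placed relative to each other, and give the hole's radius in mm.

A is a house frame. The house frame has a circular hole through its front wall. The hole's radius is 574 mm.

The subtracted cylinder has r = 574 mm.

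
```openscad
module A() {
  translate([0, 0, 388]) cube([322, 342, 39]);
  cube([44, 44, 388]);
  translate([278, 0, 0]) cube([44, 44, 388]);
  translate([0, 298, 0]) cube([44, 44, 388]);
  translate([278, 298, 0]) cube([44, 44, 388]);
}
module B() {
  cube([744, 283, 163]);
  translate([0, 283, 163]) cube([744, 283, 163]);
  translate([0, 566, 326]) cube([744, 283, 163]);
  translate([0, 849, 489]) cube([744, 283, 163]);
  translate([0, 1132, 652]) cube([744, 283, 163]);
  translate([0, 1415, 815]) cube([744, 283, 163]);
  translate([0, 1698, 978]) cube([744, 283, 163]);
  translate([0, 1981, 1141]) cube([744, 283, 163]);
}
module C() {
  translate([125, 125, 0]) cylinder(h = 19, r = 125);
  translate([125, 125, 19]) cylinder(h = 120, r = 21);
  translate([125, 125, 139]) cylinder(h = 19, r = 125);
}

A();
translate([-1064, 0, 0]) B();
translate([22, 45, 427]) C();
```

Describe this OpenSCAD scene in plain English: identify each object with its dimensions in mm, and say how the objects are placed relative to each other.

A is a four-legged stool. The seat is a 322×342×39 mm slab whose top surface is at z = 427 mm; four square legs, each 44×44 mm in cross-section, run from the floor (z = 0) to the underside of the seat, each flush with a corner of the seat.

B is a straight staircase of 8 solid steps. Each step is 744 mm wide (x), 283 mm deep (y, the going) and 163 mm tall (the rise). The first step rests on the floor; each subsequent step sits one going further in +y and one rise higher in +z, directly behind and above the previous step with no overlap.

C is a spool: two coaxial disc flanges of radius 125 mm and thickness 19 mm, joined by a core cylinder of radius 21 mm and height 120 mm. The lower flange rests on z = 0 and the three cylinders share a vertical axis.

The staircase is on the floor beside the stool on its −x side. The spool is on top of the stool.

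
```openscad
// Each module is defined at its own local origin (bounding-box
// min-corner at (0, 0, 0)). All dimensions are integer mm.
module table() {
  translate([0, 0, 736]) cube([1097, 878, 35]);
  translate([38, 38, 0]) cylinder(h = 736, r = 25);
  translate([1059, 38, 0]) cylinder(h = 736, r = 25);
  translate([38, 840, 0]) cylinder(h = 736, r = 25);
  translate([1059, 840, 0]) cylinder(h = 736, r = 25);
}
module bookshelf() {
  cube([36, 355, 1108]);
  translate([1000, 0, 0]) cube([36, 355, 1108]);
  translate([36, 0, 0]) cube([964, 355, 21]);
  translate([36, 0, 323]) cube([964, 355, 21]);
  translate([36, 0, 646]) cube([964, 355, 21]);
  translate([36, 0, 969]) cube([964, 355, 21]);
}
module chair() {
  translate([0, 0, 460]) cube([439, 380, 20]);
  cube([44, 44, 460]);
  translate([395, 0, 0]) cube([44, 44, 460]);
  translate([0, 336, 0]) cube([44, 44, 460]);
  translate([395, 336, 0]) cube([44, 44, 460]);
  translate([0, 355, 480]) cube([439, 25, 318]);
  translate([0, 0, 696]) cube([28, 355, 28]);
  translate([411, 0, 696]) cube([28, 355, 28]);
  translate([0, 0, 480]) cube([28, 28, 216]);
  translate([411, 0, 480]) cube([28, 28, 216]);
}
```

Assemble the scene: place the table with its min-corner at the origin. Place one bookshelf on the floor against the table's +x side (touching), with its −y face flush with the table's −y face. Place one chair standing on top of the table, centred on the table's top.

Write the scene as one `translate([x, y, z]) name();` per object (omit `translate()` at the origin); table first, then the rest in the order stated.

table();
translate([1097, 0, 0]) bookshelf();
translate([329, 249, 771]) chair();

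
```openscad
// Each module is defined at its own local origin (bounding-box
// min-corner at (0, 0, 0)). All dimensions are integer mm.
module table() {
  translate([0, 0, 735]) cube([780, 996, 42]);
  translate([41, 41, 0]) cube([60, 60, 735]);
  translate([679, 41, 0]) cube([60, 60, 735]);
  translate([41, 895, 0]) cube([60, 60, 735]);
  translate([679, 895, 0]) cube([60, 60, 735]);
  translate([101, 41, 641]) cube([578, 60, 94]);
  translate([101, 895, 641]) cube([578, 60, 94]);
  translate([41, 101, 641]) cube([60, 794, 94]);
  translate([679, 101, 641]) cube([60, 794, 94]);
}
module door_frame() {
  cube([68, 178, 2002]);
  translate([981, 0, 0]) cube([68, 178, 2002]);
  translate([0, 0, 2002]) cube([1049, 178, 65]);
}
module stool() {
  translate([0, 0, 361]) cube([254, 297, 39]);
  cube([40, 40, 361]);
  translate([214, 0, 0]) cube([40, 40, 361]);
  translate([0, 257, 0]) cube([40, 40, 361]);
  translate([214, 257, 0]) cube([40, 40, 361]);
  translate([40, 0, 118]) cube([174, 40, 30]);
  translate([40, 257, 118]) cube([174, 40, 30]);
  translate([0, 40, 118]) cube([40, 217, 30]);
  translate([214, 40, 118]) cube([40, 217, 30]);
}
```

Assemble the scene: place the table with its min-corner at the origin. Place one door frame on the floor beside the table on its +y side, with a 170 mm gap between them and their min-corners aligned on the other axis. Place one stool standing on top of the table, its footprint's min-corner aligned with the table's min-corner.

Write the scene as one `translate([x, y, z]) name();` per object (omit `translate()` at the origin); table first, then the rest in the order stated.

table();
translate([0, 1166, 0]) door_frame();
translate([0, 0, 777]) stool();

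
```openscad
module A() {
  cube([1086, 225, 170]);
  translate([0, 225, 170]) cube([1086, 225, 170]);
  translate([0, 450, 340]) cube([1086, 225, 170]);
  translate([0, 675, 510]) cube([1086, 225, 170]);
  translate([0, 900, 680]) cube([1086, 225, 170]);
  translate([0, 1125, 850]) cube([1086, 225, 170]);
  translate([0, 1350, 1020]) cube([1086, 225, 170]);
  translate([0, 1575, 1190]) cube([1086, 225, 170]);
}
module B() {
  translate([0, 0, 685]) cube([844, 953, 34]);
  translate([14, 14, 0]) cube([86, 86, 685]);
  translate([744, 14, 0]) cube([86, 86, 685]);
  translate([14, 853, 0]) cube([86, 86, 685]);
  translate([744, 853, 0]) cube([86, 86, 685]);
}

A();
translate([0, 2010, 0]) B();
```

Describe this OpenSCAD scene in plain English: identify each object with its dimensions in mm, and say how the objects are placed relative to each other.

A is a run of 8 identical solid stair steps. Each tread is 1086×225 mm and each step block is 170 mm high. Step 1 rests on the floor; step k is offset from step 1 by (k−1)×225 mm in y and (k−1)×170 mm in z.

B is a rectangular dining table. The top is 844×953×34 mm with its upper surface at z = 719 mm. It stands on four 86×86 mm square legs, each inset 14 mm from the nearest pair of top edges, running from the floor to the underside of the top.

The table is on the floor beside the staircase on its +y side.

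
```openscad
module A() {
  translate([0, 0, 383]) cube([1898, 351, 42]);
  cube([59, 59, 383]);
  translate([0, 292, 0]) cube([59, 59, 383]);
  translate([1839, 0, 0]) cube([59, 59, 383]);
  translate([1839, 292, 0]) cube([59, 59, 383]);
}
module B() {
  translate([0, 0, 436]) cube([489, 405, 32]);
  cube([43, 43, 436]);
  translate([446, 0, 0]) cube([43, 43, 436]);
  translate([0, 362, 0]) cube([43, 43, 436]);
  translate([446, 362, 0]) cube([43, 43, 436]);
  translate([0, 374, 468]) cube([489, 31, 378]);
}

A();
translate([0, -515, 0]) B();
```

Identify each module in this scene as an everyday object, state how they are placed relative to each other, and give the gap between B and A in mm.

The chair's nearest face is 110 mm from the bench's −y face.

A is a bench. B is a chair. The chair is on the floor beside the bench on its −y side. The gap between the chair and the bench is 110 mm.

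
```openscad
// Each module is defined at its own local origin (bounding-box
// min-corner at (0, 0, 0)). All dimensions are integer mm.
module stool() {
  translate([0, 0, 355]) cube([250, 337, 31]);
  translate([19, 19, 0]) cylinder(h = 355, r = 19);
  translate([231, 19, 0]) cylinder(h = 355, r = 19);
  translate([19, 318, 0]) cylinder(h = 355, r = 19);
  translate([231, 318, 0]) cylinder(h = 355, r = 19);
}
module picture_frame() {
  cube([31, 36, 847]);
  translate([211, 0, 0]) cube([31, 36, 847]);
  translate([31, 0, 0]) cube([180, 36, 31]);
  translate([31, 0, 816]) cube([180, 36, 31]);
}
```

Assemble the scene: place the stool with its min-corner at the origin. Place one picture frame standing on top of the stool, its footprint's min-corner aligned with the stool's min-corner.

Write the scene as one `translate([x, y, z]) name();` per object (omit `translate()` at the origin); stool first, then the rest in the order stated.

stool();
translate([0, 0, 386]) picture_frame();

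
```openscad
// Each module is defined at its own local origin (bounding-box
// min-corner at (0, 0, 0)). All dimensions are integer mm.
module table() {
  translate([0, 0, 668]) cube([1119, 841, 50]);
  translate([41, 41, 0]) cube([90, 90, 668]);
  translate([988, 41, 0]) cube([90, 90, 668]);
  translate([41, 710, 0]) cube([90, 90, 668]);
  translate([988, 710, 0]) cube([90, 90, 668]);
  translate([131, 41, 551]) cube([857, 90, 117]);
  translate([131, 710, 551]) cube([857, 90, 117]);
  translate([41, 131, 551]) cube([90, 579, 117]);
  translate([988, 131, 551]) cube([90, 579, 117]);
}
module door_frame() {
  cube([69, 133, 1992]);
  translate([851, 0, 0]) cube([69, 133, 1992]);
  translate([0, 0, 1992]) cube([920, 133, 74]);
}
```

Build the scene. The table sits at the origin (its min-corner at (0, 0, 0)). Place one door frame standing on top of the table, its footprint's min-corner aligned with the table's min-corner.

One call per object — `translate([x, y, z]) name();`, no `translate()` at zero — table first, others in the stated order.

table();
translate([0, 0, 718]) door_frame();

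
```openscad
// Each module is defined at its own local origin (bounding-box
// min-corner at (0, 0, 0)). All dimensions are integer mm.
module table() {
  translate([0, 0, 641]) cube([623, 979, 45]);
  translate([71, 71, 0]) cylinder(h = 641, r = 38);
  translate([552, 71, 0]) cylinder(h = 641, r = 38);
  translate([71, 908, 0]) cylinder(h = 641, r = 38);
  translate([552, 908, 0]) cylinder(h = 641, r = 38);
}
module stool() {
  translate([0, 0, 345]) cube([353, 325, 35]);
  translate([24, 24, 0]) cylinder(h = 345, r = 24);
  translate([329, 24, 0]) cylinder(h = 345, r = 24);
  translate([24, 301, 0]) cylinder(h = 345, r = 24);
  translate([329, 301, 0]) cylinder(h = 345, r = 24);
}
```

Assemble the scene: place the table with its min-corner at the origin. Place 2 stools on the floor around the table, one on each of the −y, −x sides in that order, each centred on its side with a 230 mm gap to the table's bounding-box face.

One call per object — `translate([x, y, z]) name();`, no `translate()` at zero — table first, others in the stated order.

table();
translate([135, -555, 0]) stool();
translate([-583, 327, 0]) stool();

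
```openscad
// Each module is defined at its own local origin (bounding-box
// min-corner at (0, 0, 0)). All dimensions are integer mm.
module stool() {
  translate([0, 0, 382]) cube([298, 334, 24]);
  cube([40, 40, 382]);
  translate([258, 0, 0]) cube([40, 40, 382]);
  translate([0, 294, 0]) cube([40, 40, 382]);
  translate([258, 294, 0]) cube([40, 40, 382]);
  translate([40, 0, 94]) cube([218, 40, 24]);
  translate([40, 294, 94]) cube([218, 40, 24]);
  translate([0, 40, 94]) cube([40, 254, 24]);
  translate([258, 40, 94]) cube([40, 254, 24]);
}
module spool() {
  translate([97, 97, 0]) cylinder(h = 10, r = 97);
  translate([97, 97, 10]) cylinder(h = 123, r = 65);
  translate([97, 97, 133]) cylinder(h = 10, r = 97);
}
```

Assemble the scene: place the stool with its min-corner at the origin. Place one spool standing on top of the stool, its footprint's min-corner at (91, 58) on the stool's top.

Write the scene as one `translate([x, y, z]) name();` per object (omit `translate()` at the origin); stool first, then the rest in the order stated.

stool();
translate([91, 58, 406]) spool();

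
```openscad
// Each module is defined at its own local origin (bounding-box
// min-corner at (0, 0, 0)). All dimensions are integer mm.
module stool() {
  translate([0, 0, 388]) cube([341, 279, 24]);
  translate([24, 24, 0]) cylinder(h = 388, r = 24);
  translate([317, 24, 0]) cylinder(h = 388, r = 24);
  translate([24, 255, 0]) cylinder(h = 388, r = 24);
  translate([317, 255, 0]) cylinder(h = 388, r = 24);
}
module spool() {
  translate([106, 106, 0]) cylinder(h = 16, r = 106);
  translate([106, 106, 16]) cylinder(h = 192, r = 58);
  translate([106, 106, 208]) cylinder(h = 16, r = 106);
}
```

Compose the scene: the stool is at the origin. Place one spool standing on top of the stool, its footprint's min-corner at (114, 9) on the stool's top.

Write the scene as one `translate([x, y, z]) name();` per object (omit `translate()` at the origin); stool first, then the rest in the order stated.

stool();
translate([114, 9, 412]) spool();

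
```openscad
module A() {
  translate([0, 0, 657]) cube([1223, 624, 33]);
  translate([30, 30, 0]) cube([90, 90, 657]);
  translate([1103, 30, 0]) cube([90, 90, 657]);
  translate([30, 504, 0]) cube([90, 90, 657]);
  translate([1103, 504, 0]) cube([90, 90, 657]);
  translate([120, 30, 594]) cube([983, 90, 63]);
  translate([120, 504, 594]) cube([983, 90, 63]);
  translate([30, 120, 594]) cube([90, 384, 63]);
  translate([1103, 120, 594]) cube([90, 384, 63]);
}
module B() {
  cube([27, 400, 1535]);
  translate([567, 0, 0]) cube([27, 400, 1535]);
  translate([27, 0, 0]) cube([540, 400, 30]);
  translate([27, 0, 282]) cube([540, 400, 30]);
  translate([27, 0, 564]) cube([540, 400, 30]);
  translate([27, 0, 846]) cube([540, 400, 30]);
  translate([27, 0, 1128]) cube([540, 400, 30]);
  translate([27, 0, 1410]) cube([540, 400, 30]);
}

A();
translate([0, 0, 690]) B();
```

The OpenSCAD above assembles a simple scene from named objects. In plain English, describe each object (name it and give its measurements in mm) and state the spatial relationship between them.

A is a table: top 1223 mm (x) × 624 mm (y), 33 mm thick, upper face at z = 690 mm, on four 90×90 mm square legs, each inset 30 mm from the nearest pair of top edges, running from z = 0 to the bottom of the top. Four apron rails, 90 mm thick and 63 mm tall, run between adjacent legs with their top edges flush with the underside of the top and their outer faces flush with the legs' outer faces.

B is an open bookshelf. Two side panels, each 27 mm thick, 400 mm deep and 1535 mm tall, stand 594 mm apart (outside-to-outside). Between them sit 6 shelves, each 30 mm thick and 400 mm deep, spanning the full gap between the sides. The bottom shelf rests on the floor (its underside at z = 0) and the clear gap between one shelf's top and the next shelf's underside is 252 mm.

The bookshelf is on top of the table.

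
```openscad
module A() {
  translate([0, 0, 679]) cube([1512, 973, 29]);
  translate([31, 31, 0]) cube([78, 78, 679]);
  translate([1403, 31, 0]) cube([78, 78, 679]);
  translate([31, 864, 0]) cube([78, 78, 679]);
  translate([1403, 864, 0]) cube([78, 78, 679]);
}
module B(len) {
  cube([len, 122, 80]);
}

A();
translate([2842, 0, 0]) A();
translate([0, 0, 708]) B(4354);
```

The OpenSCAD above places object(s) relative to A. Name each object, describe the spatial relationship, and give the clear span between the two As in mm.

Second table starts at x = 2842; first ends at x = 1512; clear span = 2842 − 1512 = 1330 mm.

A is a table. B is a beam. A beam spans the tops of two tables. The clear span between the two tables is 1330 mm.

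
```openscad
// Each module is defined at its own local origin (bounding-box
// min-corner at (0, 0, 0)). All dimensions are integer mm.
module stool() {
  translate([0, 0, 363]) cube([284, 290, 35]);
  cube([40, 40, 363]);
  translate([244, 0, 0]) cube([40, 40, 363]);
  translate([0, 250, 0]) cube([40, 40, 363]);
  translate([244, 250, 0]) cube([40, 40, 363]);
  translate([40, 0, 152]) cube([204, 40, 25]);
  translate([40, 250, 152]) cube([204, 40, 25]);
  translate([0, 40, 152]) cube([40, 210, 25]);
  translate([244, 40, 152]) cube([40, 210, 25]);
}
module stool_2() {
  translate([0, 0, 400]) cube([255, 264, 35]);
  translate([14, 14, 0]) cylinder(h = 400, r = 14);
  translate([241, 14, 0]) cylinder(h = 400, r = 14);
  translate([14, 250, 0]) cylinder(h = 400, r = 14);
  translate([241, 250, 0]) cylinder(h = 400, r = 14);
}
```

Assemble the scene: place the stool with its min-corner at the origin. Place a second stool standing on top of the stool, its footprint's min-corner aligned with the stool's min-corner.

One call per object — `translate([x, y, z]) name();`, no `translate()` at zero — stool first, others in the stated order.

stool();
translate([0, 0, 398]) stool_2();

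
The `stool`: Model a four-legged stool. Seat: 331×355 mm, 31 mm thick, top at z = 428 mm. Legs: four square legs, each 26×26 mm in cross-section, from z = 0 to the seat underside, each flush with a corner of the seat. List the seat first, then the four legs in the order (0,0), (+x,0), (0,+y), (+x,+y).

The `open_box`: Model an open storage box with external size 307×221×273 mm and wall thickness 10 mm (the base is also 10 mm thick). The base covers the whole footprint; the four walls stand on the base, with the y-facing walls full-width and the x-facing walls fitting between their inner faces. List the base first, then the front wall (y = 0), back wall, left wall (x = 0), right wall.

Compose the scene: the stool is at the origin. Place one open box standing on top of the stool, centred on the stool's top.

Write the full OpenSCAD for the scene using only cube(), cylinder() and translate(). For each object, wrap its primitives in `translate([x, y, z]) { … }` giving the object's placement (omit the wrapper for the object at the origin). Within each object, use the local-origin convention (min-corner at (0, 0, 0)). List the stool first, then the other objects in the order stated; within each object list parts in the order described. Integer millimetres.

translate([0, 0, 397]) cube([331, 355, 31]);
cube([26, 26, 397]);
translate([305, 0, 0]) cube([26, 26, 397]);
translate([0, 329, 0]) cube([26, 26, 397]);
translate([305, 329, 0]) cube([26, 26, 397]);
translate([12, 67, 428]) {
  cube([307, 221, 10]);
  translate([0, 0, 10]) cube([307, 10, 263]);
  translate([0, 211, 10]) cube([307, 10, 263]);
  translate([0, 10, 10]) cube([10, 201, 263]);
  translate([297, 10, 10]) cube([10, 201, 263]);
}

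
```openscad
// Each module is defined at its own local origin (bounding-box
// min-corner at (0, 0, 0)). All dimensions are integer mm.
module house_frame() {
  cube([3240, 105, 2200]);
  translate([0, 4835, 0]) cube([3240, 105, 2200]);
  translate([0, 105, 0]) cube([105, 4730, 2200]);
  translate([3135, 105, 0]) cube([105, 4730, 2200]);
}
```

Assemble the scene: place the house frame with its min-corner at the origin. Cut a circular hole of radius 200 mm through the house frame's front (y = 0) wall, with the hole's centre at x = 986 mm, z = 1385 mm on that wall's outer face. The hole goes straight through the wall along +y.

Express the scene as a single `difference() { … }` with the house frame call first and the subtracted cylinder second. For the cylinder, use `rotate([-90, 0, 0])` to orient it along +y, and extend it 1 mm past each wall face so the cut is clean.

difference() {
  house_frame();
  translate([986, -1, 1385]) rotate([-90, 0, 0]) cylinder(h = 107, r = 200);
}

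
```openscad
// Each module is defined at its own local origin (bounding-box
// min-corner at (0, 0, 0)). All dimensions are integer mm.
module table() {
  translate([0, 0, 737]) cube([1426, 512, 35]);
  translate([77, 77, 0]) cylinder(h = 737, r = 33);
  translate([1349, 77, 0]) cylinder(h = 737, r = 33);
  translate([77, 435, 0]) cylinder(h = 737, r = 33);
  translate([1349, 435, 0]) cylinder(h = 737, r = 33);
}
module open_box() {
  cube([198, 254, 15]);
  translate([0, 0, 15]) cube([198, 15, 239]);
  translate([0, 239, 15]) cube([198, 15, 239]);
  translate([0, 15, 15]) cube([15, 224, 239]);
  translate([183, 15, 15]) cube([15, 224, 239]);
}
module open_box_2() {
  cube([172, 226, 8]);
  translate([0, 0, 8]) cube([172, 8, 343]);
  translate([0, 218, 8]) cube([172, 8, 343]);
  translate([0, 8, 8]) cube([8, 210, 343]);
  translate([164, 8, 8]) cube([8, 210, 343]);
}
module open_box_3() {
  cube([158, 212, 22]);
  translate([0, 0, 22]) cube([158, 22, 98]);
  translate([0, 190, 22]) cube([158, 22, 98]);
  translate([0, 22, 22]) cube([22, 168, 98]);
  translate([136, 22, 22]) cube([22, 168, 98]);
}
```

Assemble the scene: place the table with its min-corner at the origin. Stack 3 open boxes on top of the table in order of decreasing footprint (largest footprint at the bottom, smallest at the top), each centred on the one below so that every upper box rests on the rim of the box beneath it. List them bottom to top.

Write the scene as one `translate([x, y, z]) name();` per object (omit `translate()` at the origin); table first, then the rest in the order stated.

table();
translate([614, 129, 772]) open_box();
translate([627, 143, 1026]) open_box_2();
translate([634, 150, 1377]) open_box_3();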